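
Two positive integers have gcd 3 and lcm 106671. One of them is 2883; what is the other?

a·b = gcd·lcm = 3·106671 = 320013, so b = 320013/2883 = 111.

111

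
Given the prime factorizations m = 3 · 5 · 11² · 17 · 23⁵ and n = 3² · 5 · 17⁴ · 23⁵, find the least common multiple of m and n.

2927067581162835

max exponent per prime: 3² · 5 · 11² · 17⁴ · 23⁵ = 2927067581162835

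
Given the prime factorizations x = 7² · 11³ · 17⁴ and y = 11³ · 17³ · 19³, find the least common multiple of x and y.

max exponent per prime: 7² · 11³ · 17⁴ · 19³ = 37362043683041

37362043683041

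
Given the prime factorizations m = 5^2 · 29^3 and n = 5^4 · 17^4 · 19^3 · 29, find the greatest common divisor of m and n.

min exponent per shared prime: 5^2 · 29 = 725

725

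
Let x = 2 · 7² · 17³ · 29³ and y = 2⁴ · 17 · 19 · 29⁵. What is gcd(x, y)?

829226

min exponent per shared prime: 2 · 17 · 29³ = 829226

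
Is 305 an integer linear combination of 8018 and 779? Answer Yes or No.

No

By Bézout, 8018m − 779n = 305 has integer solutions iff gcd(8018, 779) | 305.
Euclid: 8018 = 10·779 + 228; 779 = 3·228 + 95; 228 = 2·95 + 38; 95 = 2·38 + 19; 38 = 2·19 + 0. gcd = 19; 305 mod 19 = 1. No.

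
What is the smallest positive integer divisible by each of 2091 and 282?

196554

2091 = 3 · 17 · 41; 282 = 2 · 3 · 47
max exponents: 2 · 3 · 17 · 41 · 47 = 196554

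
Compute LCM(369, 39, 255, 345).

369 = 3² · 41; 39 = 3 · 13; 255 = 3 · 5 · 17; 345 = 3 · 5 · 23
lcm takes max exponent of each prime: 3² · 5 · 13 · 17 · 23 · 41 = 9378135

9378135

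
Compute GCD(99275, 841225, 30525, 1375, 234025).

gcd(99275, 841225): 841225 = 8·99275 + 47025; 99275 = 2·47025 + 5225; 47025 = 9·5225 + 0 → 5225
gcd(5225, 30525): 30525 = 5·5225 + 4400; 5225 = 1·4400 + 825; 4400 = 5·825 + 275; 825 = 3·275 + 0 → 275
gcd(275, 1375): 1375 = 5·275 + 0 → 275
gcd(275, 234025): 234025 = 851·275 + 0 → 275

275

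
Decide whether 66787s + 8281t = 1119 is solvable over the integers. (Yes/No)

No

By Bézout, 66787s + 8281t = 1119 has integer solutions iff gcd(66787, 8281) | 1119.
Euclid: 66787 = 8·8281 + 539; 8281 = 15·539 + 196; 539 = 2·196 + 147; 196 = 1·147 + 49; 147 = 3·49 + 0. gcd = 49; 1119 mod 49 = 41. No.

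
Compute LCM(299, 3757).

gcd first: 3757 = 12·299 + 169; 299 = 1·169 + 130; 169 = 1·130 + 39; 130 = 3·39 + 13; 39 = 3·13 + 0 → gcd = 13
lcm = 299·3757/gcd = 1123343/13 = 86411

86411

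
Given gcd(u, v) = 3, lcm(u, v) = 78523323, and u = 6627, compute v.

35547

u·v = gcd·lcm = 3·78523323 = 235569969, so v = 235569969/6627 = 35547.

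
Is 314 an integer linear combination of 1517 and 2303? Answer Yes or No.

By Bézout, 1517s − 2303t = 314 has integer solutions iff gcd(1517, 2303) | 314.
Euclid: 2303 = 1·1517 + 786; 1517 = 1·786 + 731; 786 = 1·731 + 55; 731 = 13·55 + 16; 55 = 3·16 + 7; 16 = 2·7 + 2; 7 = 3·2 + 1; 2 = 2·1 + 0. gcd = 1; 314 mod 1 = 0. Yes.

Yes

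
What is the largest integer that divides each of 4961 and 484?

Euclid: 4961 = 10·484 + 121; 484 = 4·121 + 0. Last nonzero remainder: 121.

121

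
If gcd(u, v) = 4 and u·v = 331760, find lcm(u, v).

82940

Since gcd(u,v)·lcm(u,v) = uv, lcm = 331760/4 = 82940.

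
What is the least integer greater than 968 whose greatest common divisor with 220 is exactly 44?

220 = 44·5. Any x with gcd(x, 220) = 44 is a multiple of 44, say 44s, with s coprime to 5.
Need s > 968/44, so s ≥ 23. First s ≥ 23 with gcd(s, 5) = 1 is s = 23. Thus x = 44·23 = 1012.

1012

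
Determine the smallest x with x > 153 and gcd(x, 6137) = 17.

170

6137 = 17·361. Any x with gcd(x, 6137) = 17 is a multiple of 17, say 17s, with s coprime to 361.
Need s > 153/17, so s ≥ 10. First s ≥ 10 with gcd(s, 361) = 1 is s = 10. Thus x = 17·10 = 170.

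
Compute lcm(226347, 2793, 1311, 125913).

563500589421

226347 = 3 · 11 · 19³; 2793 = 3 · 7² · 19; 1311 = 3 · 19 · 23; 125913 = 3 · 19 · 47²
lcm takes max exponent of each prime: 3 · 7² · 11 · 19³ · 23 · 47² = 563500589421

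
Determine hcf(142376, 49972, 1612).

52

gcd(142376, 49972): 142376 = 2·49972 + 42432; 49972 = 1·42432 + 7540; 42432 = 5·7540 + 4732; 7540 = 1·4732 + 2808; 4732 = 1·2808 + 1924; 2808 = 1·1924 + 884; 1924 = 2·884 + 156; 884 = 5·156 + 104; 156 = 1·104 + 52; 104 = 2·52 + 0 → 52
gcd(52, 1612): 1612 = 31·52 + 0 → 52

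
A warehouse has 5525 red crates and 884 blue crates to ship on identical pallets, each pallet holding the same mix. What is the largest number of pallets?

5525 = 5² · 13 · 17
884 = 2² · 13 · 17
Common: 13 · 17 = 221

221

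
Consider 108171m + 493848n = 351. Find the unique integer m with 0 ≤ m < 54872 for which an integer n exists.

46709

Euclid: 493848 = 4·108171 + 61164; 108171 = 1·61164 + 47007; 61164 = 1·47007 + 14157; 47007 = 3·14157 + 4536; 14157 = 3·4536 + 549; 4536 = 8·549 + 144; 549 = 3·144 + 117; 144 = 1·117 + 27; 117 = 4·27 + 9; 27 = 3·9 + 0 → gcd = 9; 351 = 9·39.
Back-substitution yields 108171·(-17093) + 493848·(3744) = 9, so one solution is m = -17093·39 = -666627, n = 3744·39 = 146016.
Solutions in m differ by 493848/9 = 54872; the one in [0, 54872) is -666627 mod 54872 = 46709.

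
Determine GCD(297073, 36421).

297073 = 7 · 31 · 37²
36421 = 7 · 11² · 43
Common: 7 = 7

7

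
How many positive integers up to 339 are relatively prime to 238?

137

238 = 2·7·17. Inclusion–exclusion on these primes:
339 − ⌊339/2⌋ − ⌊339/7⌋ − ⌊339/17⌋ + ⌊339/14⌋ + ⌊339/34⌋ + ⌊339/119⌋ − ⌊339/238⌋ = 137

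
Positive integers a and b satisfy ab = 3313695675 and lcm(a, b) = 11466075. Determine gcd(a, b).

gcd·lcm = product, so gcd = 3313695675/11466075 = 289.

289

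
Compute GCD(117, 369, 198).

117 = 3² · 13; 369 = 3² · 41; 198 = 2 · 3² · 11
gcd takes min exponent of each prime: 3² = 9

9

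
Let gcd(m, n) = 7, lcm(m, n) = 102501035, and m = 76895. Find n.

9331

m·n = gcd·lcm = 7·102501035 = 717507245, so n = 717507245/76895 = 9331.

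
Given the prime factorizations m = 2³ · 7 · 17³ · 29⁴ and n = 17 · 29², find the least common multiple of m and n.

194592806968

max exponent per prime: 2³ · 7 · 17³ · 29⁴ = 194592806968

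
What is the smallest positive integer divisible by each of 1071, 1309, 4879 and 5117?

20769903

lcm(1071, 1309) = 1071·1309/gcd = 1401939/119 = 11781
lcm(11781, 4879) = 11781·4879/gcd = 57479499/119 = 483021
lcm(483021, 5117) = 483021·5117/gcd = 2471618457/119 = 20769903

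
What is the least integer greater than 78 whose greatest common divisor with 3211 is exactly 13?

91

gcd(k, 3211) = 13 forces 13 | k; write k = 13s. Then gcd(13s, 13·247) = 13·gcd(s, 247), so need gcd(s, 247) = 1.
13s > 78 gives s ≥ 7. The least s ≥ 7 coprime to 247 is 7, so k = 13·7 = 91.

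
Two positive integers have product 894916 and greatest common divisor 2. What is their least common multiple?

For any two positive integers, gcd × lcm equals their product. Hence lcm = 894916 / 2 = 447458.

447458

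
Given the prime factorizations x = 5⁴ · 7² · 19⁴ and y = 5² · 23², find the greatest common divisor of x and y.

25

min exponent per shared prime: 5² = 25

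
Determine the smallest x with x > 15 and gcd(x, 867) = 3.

18

gcd(x, 867) = 3 forces 3 | x; write x = 3s. Then gcd(3s, 3·289) = 3·gcd(s, 289), so need gcd(s, 289) = 1.
3s > 15 gives s ≥ 6. The least s ≥ 6 coprime to 289 is 6, so x = 3·6 = 18.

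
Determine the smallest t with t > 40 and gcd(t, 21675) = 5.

Multiples of 5 above 40: 5·9, 5·10, … . Need the cofactor coprime to 21675/5 = 4335.
Checking s = 9, 10, … the first with gcd(s, 4335) = 1 is s = 11, giving 55.

55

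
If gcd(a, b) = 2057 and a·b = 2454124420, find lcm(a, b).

For any two positive integers, gcd × lcm equals their product. Hence lcm = 2454124420 / 2057 = 1193060.

1193060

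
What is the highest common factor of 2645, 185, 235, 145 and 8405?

5

2645 = 5 · 23²; 185 = 5 · 37; 235 = 5 · 47; 145 = 5 · 29; 8405 = 5 · 41²
gcd takes min exponent of each prime: 5 = 5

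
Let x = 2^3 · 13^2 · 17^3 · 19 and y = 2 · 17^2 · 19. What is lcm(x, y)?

126205144

max exponent per prime: 2^3 · 13^2 · 17^3 · 19 = 126205144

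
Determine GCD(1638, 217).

1638 = 2 · 3² · 7 · 13
217 = 7 · 31
Common: 7 = 7

7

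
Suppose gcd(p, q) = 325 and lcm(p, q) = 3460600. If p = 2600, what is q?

432575

Using pq = gcd(p,q)·lcm(p,q) = 325·3460600 = 1124695000, we get q = 1124695000/2600 = 432575.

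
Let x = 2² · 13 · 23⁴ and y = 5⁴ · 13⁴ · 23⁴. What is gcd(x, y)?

3637933

min exponent per shared prime: 13 · 23⁴ = 3637933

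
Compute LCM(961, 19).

gcd first: 961 = 50·19 + 11; 19 = 1·11 + 8; 11 = 1·8 + 3; 8 = 2·3 + 2; 3 = 1·2 + 1; 2 = 2·1 + 0 → gcd = 1
lcm = 961·19/gcd = 18259/1 = 18259

18259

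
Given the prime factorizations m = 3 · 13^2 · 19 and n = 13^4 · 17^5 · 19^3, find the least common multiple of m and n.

834449528683329

max exponent per prime: 3 · 13^4 · 17^5 · 19^3 = 834449528683329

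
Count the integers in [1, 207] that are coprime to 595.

595 = 5·7·17. Inclusion–exclusion on these primes:
207 − ⌊207/5⌋ − ⌊207/7⌋ − ⌊207/17⌋ + ⌊207/35⌋ + ⌊207/85⌋ + ⌊207/119⌋ − ⌊207/595⌋ = 133

133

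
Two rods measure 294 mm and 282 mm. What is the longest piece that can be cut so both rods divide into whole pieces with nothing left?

6

Euclid: 294 = 1·282 + 12; 282 = 23·12 + 6; 12 = 2·6 + 0. Last nonzero remainder: 6.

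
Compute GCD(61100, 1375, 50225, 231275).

gcd(61100, 1375): 61100 = 44·1375 + 600; 1375 = 2·600 + 175; 600 = 3·175 + 75; 175 = 2·75 + 25; 75 = 3·25 + 0 → 25
gcd(25, 50225): 50225 = 2009·25 + 0 → 25
gcd(25, 231275): 231275 = 9251·25 + 0 → 25

25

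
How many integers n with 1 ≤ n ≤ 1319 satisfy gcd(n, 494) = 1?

Prime factors of 494: 2, 13, 19. Count integers ≤ 1319 divisible by none of them.
By inclusion–exclusion: 1319 − ⌊1319/2⌋ − ⌊1319/13⌋ − ⌊1319/19⌋ + ⌊1319/26⌋ + ⌊1319/38⌋ + ⌊1319/247⌋ − ⌊1319/494⌋ = 577.

577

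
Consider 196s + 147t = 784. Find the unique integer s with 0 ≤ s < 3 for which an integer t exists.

gcd(196, 147) = 49 (Euclid: 196 = 1·147 + 49; 147 = 3·49 + 0), and 49 | 784.
Extended Euclid: 196·(1) + 147·(-1) = 49. Scale by 16: s₀ = 16.
General solution s = s₀ + 3k; reducing mod 3 gives s = 1 (and t = 4).

1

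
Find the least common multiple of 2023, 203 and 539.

4517359

2023 = 7 · 17²; 203 = 7 · 29; 539 = 7² · 11
lcm takes max exponent of each prime: 7² · 11 · 17² · 29 = 4517359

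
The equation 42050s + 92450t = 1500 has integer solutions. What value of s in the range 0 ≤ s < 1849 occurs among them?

55

Euclid: 92450 = 2·42050 + 8350; 42050 = 5·8350 + 300; 8350 = 27·300 + 250; 300 = 1·250 + 50; 250 = 5·50 + 0 → gcd = 50; 1500 = 50·30.
Back-substitution yields 42050·(310) + 92450·(-141) = 50, so one solution is s = 310·30 = 9300, t = -141·30 = -4230.
Solutions in s differ by 92450/50 = 1849; the one in [0, 1849) is 9300 mod 1849 = 55.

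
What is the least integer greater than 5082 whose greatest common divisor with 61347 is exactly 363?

Multiples of 363 above 5082: 363·15, 363·16, … . Need the cofactor coprime to 61347/363 = 169.
Checking s = 15, 16, … the first with gcd(s, 169) = 1 is s = 15, giving 5445.

5445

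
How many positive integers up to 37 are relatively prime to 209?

33

209 = 11·19. Inclusion–exclusion on these primes:
37 − ⌊37/11⌋ − ⌊37/19⌋ + ⌊37/209⌋ = 33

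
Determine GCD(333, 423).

9

Euclid: 423 = 1·333 + 90; 333 = 3·90 + 63; 90 = 1·63 + 27; 63 = 2·27 + 9; 27 = 3·9 + 0. Last nonzero remainder: 9.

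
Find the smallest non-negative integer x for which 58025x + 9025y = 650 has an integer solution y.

Reduce mod 9025: 58025x ≡ 650 (mod 9025). With g = gcd(58025, 9025) = 25 dividing 650, divide through: 2321x ≡ 26 (mod 361).
Since gcd(2321, 361) = 1, x ≡ 26·(2321)⁻¹ ≡ 91 (mod 361). Smallest non-negative: 91.

91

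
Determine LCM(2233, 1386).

2233 = 7 · 11 · 29; 1386 = 2 · 3² · 7 · 11
max exponents: 2 · 3² · 7 · 11 · 29 = 40194

40194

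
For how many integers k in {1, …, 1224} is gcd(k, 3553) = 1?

3553 = 11·17·19. Inclusion–exclusion on these primes:
1224 − ⌊1224/11⌋ − ⌊1224/17⌋ − ⌊1224/19⌋ + ⌊1224/187⌋ + ⌊1224/209⌋ + ⌊1224/323⌋ − ⌊1224/3553⌋ = 991

991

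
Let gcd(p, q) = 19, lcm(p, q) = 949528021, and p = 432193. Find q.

p·q = gcd·lcm = 19·949528021 = 18041032399, so q = 18041032399/432193 = 41743.

41743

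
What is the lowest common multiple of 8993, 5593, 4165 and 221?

1346207135

8993 = 17 · 23²; 5593 = 7 · 17 · 47; 4165 = 5 · 7² · 17; 221 = 13 · 17
lcm takes max exponent of each prime: 5 · 7² · 13 · 17 · 23² · 47 = 1346207135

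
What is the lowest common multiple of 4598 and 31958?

4598 = 2 · 11² · 19; 31958 = 2 · 19 · 29²
max exponents: 2 · 11² · 19 · 29² = 3866918

3866918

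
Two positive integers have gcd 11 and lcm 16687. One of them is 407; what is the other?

451

Using ab = gcd(a,b)·lcm(a,b) = 11·16687 = 183557, we get b = 183557/407 = 451.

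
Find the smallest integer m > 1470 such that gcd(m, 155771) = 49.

Multiples of 49 above 1470: 49·31, 49·32, … . Need the cofactor coprime to 155771/49 = 3179.
Checking s = 31, 32, … the first with gcd(s, 3179) = 1 is s = 31, giving 1519.

1519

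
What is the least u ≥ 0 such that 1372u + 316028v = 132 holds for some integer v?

gcd(1372, 316028) = 4 (Euclid: 316028 = 230·1372 + 468; 1372 = 2·468 + 436; 468 = 1·436 + 32; 436 = 13·32 + 20; 32 = 1·20 + 12; 20 = 1·12 + 8; 12 = 1·8 + 4; 8 = 2·4 + 0), and 4 | 132.
Extended Euclid: 1372·(-29714) + 316028·(129) = 4. Scale by 33: u₀ = -980562.
General solution u = u₀ + 79007t; reducing mod 79007 gives u = 46529 (and v = -202).

46529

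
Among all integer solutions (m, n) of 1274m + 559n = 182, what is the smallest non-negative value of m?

gcd(1274, 559) = 13 (Euclid: 1274 = 2·559 + 156; 559 = 3·156 + 91; 156 = 1·91 + 65; 91 = 1·65 + 26; 65 = 2·26 + 13; 26 = 2·13 + 0), and 13 | 182.
Extended Euclid: 1274·(18) + 559·(-41) = 13. Scale by 14: m₀ = 252.
General solution m = m₀ + 43t; reducing mod 43 gives m = 37 (and n = -84).

37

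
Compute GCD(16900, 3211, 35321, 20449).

gcd(16900, 3211): 16900 = 5·3211 + 845; 3211 = 3·845 + 676; 845 = 1·676 + 169; 676 = 4·169 + 0 → 169
gcd(169, 35321): 35321 = 209·169 + 0 → 169
gcd(169, 20449): 20449 = 121·169 + 0 → 169

169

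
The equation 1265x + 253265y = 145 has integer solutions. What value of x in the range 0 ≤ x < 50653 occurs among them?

Euclid: 253265 = 200·1265 + 265; 1265 = 4·265 + 205; 265 = 1·205 + 60; 205 = 3·60 + 25; 60 = 2·25 + 10; 25 = 2·10 + 5; 10 = 2·5 + 0 → gcd = 5; 145 = 5·29.
Back-substitution yields 1265·(21022) + 253265·(-105) = 5, so one solution is x = 21022·29 = 609638, y = -105·29 = -3045.
Solutions in x differ by 253265/5 = 50653; the one in [0, 50653) is 609638 mod 50653 = 1802.

1802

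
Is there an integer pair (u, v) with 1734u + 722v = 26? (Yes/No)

gcd(1734, 722): 1734 = 2·722 + 290; 722 = 2·290 + 142; 290 = 2·142 + 6; 142 = 23·6 + 4; 6 = 1·4 + 2; 4 = 2·2 + 0 → 2
2 divides 26, so a solution exists.

Yes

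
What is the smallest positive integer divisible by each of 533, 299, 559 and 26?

1054274

533 = 13 · 41; 299 = 13 · 23; 559 = 13 · 43; 26 = 2 · 13
lcm takes max exponent of each prime: 2 · 13 · 23 · 41 · 43 = 1054274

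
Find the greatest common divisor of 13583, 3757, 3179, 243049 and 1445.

289

13583 = 17² · 47; 3757 = 13 · 17²; 3179 = 11 · 17²; 243049 = 17² · 29²; 1445 = 5 · 17²
gcd takes min exponent of each prime: 17² = 289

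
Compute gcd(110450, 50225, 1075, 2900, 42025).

gcd(110450, 50225): 110450 = 2·50225 + 10000; 50225 = 5·10000 + 225; 10000 = 44·225 + 100; 225 = 2·100 + 25; 100 = 4·25 + 0 → 25
gcd(25, 1075): 1075 = 43·25 + 0 → 25
gcd(25, 2900): 2900 = 116·25 + 0 → 25
gcd(25, 42025): 42025 = 1681·25 + 0 → 25

25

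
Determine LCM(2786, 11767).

gcd first: 11767 = 4·2786 + 623; 2786 = 4·623 + 294; 623 = 2·294 + 35; 294 = 8·35 + 14; 35 = 2·14 + 7; 14 = 2·7 + 0 → gcd = 7
lcm = 2786·11767/gcd = 32782862/7 = 4683266

4683266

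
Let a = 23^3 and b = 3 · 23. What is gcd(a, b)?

23

min exponent per shared prime: 23 = 23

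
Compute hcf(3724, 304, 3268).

gcd(3724, 304): 3724 = 12·304 + 76; 304 = 4·76 + 0 → 76
gcd(76, 3268): 3268 = 43·76 + 0 → 76

76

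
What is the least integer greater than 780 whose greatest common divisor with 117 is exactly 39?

858

Multiples of 39 above 780: 39·21, 39·22, … . Need the cofactor coprime to 117/39 = 3.
Checking s = 21, 22, … the first with gcd(s, 3) = 1 is s = 22, giving 858.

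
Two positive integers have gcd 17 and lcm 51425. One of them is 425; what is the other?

Using uv = gcd(u,v)·lcm(u,v) = 17·51425 = 874225, we get v = 874225/425 = 2057.

2057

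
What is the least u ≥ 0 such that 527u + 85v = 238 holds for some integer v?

4

Reduce mod 85: 527u ≡ 238 (mod 85). With g = gcd(527, 85) = 17 dividing 238, divide through: 31u ≡ 14 (mod 5).
Since gcd(31, 5) = 1, u ≡ 14·(31)⁻¹ ≡ 4 (mod 5). Smallest non-negative: 4.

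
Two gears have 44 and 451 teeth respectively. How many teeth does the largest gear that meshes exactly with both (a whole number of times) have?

44 = 2² · 11
451 = 11 · 41
Common: 11 = 11

11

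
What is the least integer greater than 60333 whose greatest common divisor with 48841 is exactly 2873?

63206

Multiples of 2873 above 60333: 2873·22, 2873·23, … . Need the cofactor coprime to 48841/2873 = 17.
Checking s = 22, 23, … the first with gcd(s, 17) = 1 is s = 22, giving 63206.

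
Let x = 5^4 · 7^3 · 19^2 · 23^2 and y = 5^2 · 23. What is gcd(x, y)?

575

min exponent per shared prime: 5^2 · 23 = 575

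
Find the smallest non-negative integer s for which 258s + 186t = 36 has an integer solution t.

Reduce mod 186: 258s ≡ 36 (mod 186). With g = gcd(258, 186) = 6 dividing 36, divide through: 43s ≡ 6 (mod 31).
Since gcd(43, 31) = 1, s ≡ 6·(43)⁻¹ ≡ 16 (mod 31). Smallest non-negative: 16.

16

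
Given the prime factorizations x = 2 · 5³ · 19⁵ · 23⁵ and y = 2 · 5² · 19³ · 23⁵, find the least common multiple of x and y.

max exponent per prime: 2 · 5³ · 19⁵ · 23⁵ = 3984255616489250

3984255616489250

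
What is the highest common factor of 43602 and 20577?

43602 = 2 · 3 · 13² · 43
20577 = 3 · 19³
Common: 3 = 3

3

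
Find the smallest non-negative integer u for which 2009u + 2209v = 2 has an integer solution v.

1966

gcd(2009, 2209) = 1 (Euclid: 2209 = 1·2009 + 200; 2009 = 10·200 + 9; 200 = 22·9 + 2; 9 = 4·2 + 1; 2 = 2·1 + 0), and 1 | 2.
Extended Euclid: 2009·(983) + 2209·(-894) = 1. Scale by 2: u₀ = 1966.
General solution u = u₀ + 2209t; reducing mod 2209 gives u = 1966 (and v = -1788).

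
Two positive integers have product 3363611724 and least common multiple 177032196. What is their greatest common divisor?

From gcd × lcm = pq: gcd = 3363611724 / 177032196 = 19.

19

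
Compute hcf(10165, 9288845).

5

10165 = 5 · 19 · 107
9288845 = 5 · 29² · 47²
Common: 5 = 5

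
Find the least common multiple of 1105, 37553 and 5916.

lcm(1105, 37553) = 1105·37553/gcd = 41496065/17 = 2440945
lcm(2440945, 5916) = 2440945·5916/gcd = 14440630620/17 = 849448860

849448860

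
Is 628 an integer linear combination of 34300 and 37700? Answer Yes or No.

No

gcd(34300, 37700): 37700 = 1·34300 + 3400; 34300 = 10·3400 + 300; 3400 = 11·300 + 100; 300 = 3·100 + 0 → 100
100 does not divide 628, so a solution does not exist.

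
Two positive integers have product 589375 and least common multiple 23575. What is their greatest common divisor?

gcd·lcm = product, so gcd = 589375/23575 = 25.

25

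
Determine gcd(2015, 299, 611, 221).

13

2015 = 5 · 13 · 31; 299 = 13 · 23; 611 = 13 · 47; 221 = 13 · 17
gcd takes min exponent of each prime: 13 = 13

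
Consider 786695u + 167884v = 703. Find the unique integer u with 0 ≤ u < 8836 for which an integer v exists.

gcd(786695, 167884) = 19 (Euclid: 786695 = 4·167884 + 115159; 167884 = 1·115159 + 52725; 115159 = 2·52725 + 9709; 52725 = 5·9709 + 4180; 9709 = 2·4180 + 1349; 4180 = 3·1349 + 133; 1349 = 10·133 + 19; 133 = 7·19 + 0), and 19 | 703.
Extended Euclid: 786695·(1245) + 167884·(-5834) = 19. Scale by 37: u₀ = 46065.
General solution u = u₀ + 8836t; reducing mod 8836 gives u = 1885 (and v = -8833).

1885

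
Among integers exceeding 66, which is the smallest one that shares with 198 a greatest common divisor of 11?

77

gcd(x, 198) = 11 forces 11 | x; write x = 11s. Then gcd(11s, 11·18) = 11·gcd(s, 18), so need gcd(s, 18) = 1.
11s > 66 gives s ≥ 7. The least s ≥ 7 coprime to 18 is 7, so x = 11·7 = 77.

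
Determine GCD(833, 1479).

17

Euclid: 1479 = 1·833 + 646; 833 = 1·646 + 187; 646 = 3·187 + 85; 187 = 2·85 + 17; 85 = 5·17 + 0. Last nonzero remainder: 17.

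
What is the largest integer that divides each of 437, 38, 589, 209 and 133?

19

gcd(437, 38): 437 = 11·38 + 19; 38 = 2·19 + 0 → 19
gcd(19, 589): 589 = 31·19 + 0 → 19
gcd(19, 209): 209 = 11·19 + 0 → 19
gcd(19, 133): 133 = 7·19 + 0 → 19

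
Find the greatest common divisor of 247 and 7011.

19

Euclid: 7011 = 28·247 + 95; 247 = 2·95 + 57; 95 = 1·57 + 38; 57 = 1·38 + 19; 38 = 2·19 + 0. Last nonzero remainder: 19.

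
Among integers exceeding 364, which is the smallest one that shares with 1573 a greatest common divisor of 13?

377

Multiples of 13 above 364: 13·29, 13·30, … . Need the cofactor coprime to 1573/13 = 121.
Checking s = 29, 30, … the first with gcd(s, 121) = 1 is s = 29, giving 377.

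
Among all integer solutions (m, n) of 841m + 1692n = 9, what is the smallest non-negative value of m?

1521

Reduce mod 1692: 841m ≡ 9 (mod 1692). With g = gcd(841, 1692) = 1 dividing 9, divide through: 841m ≡ 9 (mod 1692).
Since gcd(841, 1692) = 1, m ≡ 9·(841)⁻¹ ≡ 1521 (mod 1692). Smallest non-negative: 1521.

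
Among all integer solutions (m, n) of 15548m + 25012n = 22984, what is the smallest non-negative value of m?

24

Reduce mod 25012: 15548m ≡ 22984 (mod 25012). With g = gcd(15548, 25012) = 676 dividing 22984, divide through: 23m ≡ 34 (mod 37).
Since gcd(23, 37) = 1, m ≡ 34·(23)⁻¹ ≡ 24 (mod 37). Smallest non-negative: 24.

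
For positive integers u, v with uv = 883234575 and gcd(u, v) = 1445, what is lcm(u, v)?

Since gcd(u,v)·lcm(u,v) = uv, lcm = 883234575/1445 = 611235.

611235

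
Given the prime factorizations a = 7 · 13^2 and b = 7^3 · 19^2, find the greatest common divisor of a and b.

min exponent per shared prime: 7 = 7

7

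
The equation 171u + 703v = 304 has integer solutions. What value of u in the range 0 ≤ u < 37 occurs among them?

10

Euclid: 703 = 4·171 + 19; 171 = 9·19 + 0 → gcd = 19; 304 = 19·16.
Back-substitution yields 171·(-4) + 703·(1) = 19, so one solution is u = -4·16 = -64, v = 1·16 = 16.
Solutions in u differ by 703/19 = 37; the one in [0, 37) is -64 mod 37 = 10.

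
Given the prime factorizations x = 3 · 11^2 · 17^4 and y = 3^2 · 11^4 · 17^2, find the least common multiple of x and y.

max exponent per prime: 3^2 · 11^4 · 17^4 = 11005478649

11005478649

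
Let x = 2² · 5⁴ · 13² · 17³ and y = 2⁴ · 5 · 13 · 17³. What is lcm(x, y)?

max exponent per prime: 2⁴ · 5⁴ · 13² · 17³ = 8302970000

8302970000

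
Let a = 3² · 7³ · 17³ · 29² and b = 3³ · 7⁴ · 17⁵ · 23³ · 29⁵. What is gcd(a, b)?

min exponent per shared prime: 3² · 7³ · 17³ · 29² = 12754968471

12754968471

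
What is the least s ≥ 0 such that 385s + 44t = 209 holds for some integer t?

gcd(385, 44) = 11 (Euclid: 385 = 8·44 + 33; 44 = 1·33 + 11; 33 = 3·11 + 0), and 11 | 209.
Extended Euclid: 385·(-1) + 44·(9) = 11. Scale by 19: s₀ = -19.
General solution s = s₀ + 4k; reducing mod 4 gives s = 1 (and t = -4).

1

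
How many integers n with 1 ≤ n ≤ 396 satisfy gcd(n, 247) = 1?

247 = 13·19. Inclusion–exclusion on these primes:
396 − ⌊396/13⌋ − ⌊396/19⌋ + ⌊396/247⌋ = 347

347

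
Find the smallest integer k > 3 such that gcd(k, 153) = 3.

6

Multiples of 3 above 3: 3·2, 3·3, … . Need the cofactor coprime to 153/3 = 51.
Checking s = 2, 3, … the first with gcd(s, 51) = 1 is s = 2, giving 6.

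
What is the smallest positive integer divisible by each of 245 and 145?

245 = 5 · 7²; 145 = 5 · 29
max exponents: 5 · 7² · 29 = 7105

7105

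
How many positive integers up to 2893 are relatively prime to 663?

1676

663 = 3·13·17. Inclusion–exclusion on these primes:
2893 − ⌊2893/3⌋ − ⌊2893/13⌋ − ⌊2893/17⌋ + ⌊2893/39⌋ + ⌊2893/51⌋ + ⌊2893/221⌋ − ⌊2893/663⌋ = 1676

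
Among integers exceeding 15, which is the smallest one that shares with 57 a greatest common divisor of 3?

18

57 = 3·19. Any t with gcd(t, 57) = 3 is a multiple of 3, say 3s, with s coprime to 19.
Need s > 15/3, so s ≥ 6. First s ≥ 6 with gcd(s, 19) = 1 is s = 6. Thus t = 3·6 = 18.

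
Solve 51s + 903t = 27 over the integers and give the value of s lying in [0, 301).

213

Euclid: 903 = 17·51 + 36; 51 = 1·36 + 15; 36 = 2·15 + 6; 15 = 2·6 + 3; 6 = 2·3 + 0 → gcd = 3; 27 = 3·9.
Back-substitution yields 51·(124) + 903·(-7) = 3, so one solution is s = 124·9 = 1116, t = -7·9 = -63.
Solutions in s differ by 903/3 = 301; the one in [0, 301) is 1116 mod 301 = 213.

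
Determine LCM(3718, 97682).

3718 = 2 · 11 · 13²; 97682 = 2 · 13² · 17²
max exponents: 2 · 11 · 13² · 17² = 1074502

1074502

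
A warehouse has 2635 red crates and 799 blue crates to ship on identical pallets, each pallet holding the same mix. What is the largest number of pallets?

17

Euclid: 2635 = 3·799 + 238; 799 = 3·238 + 85; 238 = 2·85 + 68; 85 = 1·68 + 17; 68 = 4·17 + 0. Last nonzero remainder: 17.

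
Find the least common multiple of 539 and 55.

539 = 7² · 11; 55 = 5 · 11
max exponents: 5 · 7² · 11 = 2695

2695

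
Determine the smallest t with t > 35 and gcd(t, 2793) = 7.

56

2793 = 7·399. Any t with gcd(t, 2793) = 7 is a multiple of 7, say 7s, with s coprime to 399.
Need s > 35/7, so s ≥ 6. First s ≥ 6 with gcd(s, 399) = 1 is s = 8. Thus t = 7·8 = 56.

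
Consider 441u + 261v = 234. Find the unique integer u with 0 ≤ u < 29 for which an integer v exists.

Reduce mod 261: 441u ≡ 234 (mod 261). With g = gcd(441, 261) = 9 dividing 234, divide through: 49u ≡ 26 (mod 29).
Since gcd(49, 29) = 1, u ≡ 26·(49)⁻¹ ≡ 10 (mod 29). Smallest non-negative: 10.

10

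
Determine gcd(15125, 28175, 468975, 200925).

25

gcd(15125, 28175): 28175 = 1·15125 + 13050; 15125 = 1·13050 + 2075; 13050 = 6·2075 + 600; 2075 = 3·600 + 275; 600 = 2·275 + 50; 275 = 5·50 + 25; 50 = 2·25 + 0 → 25
gcd(25, 468975): 468975 = 18759·25 + 0 → 25
gcd(25, 200925): 200925 = 8037·25 + 0 → 25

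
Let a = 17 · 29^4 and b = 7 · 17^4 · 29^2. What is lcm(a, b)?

max exponent per prime: 7 · 17^4 · 29^4 = 413509714807

413509714807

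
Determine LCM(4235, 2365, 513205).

5645255

lcm(4235, 2365) = 4235·2365/gcd = 10015775/55 = 182105
lcm(182105, 513205) = 182105·513205/gcd = 93457196525/16555 = 5645255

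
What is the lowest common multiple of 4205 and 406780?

342101980

gcd first: 406780 = 96·4205 + 3100; 4205 = 1·3100 + 1105; 3100 = 2·1105 + 890; 1105 = 1·890 + 215; 890 = 4·215 + 30; 215 = 7·30 + 5; 30 = 6·5 + 0 → gcd = 5
lcm = 4205·406780/gcd = 1710509900/5 = 342101980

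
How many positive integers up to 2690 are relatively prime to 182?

1065

182 = 2·7·13. Inclusion–exclusion on these primes:
2690 − ⌊2690/2⌋ − ⌊2690/7⌋ − ⌊2690/13⌋ + ⌊2690/14⌋ + ⌊2690/26⌋ + ⌊2690/91⌋ − ⌊2690/182⌋ = 1065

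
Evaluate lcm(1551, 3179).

gcd first: 3179 = 2·1551 + 77; 1551 = 20·77 + 11; 77 = 7·11 + 0 → gcd = 11
lcm = 1551·3179/gcd = 4930629/11 = 448239

448239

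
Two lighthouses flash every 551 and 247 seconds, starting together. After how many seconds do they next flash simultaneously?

7163

gcd first: 551 = 2·247 + 57; 247 = 4·57 + 19; 57 = 3·19 + 0 → gcd = 19
lcm = 551·247/gcd = 136097/19 = 7163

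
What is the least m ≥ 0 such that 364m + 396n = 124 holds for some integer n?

Euclid: 396 = 1·364 + 32; 364 = 11·32 + 12; 32 = 2·12 + 8; 12 = 1·8 + 4; 8 = 2·4 + 0 → gcd = 4; 124 = 4·31.
Back-substitution yields 364·(37) + 396·(-34) = 4, so one solution is m = 37·31 = 1147, n = -34·31 = -1054.
Solutions in m differ by 396/4 = 99; the one in [0, 99) is 1147 mod 99 = 58.

58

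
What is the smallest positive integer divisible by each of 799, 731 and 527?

799 = 17 · 47; 731 = 17 · 43; 527 = 17 · 31
lcm takes max exponent of each prime: 17 · 31 · 43 · 47 = 1065067

1065067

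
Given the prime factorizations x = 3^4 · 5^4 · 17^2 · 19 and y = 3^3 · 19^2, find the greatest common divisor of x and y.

513

min exponent per shared prime: 3^3 · 19 = 513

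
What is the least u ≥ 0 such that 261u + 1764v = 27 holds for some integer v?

gcd(261, 1764) = 9 (Euclid: 1764 = 6·261 + 198; 261 = 1·198 + 63; 198 = 3·63 + 9; 63 = 7·9 + 0), and 9 | 27.
Extended Euclid: 261·(-27) + 1764·(4) = 9. Scale by 3: u₀ = -81.
General solution u = u₀ + 196t; reducing mod 196 gives u = 115 (and v = -17).

115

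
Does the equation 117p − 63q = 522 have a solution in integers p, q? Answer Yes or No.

By Bézout, 117p − 63q = 522 has integer solutions iff gcd(117, 63) | 522.
Euclid: 117 = 1·63 + 54; 63 = 1·54 + 9; 54 = 6·9 + 0. gcd = 9; 522 mod 9 = 0. Yes.

Yes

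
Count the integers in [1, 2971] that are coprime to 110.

Prime factors of 110: 2, 5, 11. Count integers ≤ 2971 divisible by none of them.
By inclusion–exclusion: 2971 − ⌊2971/2⌋ − ⌊2971/5⌋ − ⌊2971/11⌋ + ⌊2971/10⌋ + ⌊2971/22⌋ + ⌊2971/55⌋ − ⌊2971/110⌋ = 1081.

1081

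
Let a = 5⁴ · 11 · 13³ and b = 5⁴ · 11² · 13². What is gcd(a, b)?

1161875

min exponent per shared prime: 5⁴ · 11 · 13² = 1161875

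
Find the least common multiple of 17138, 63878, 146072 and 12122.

78329503208

lcm(17138, 63878) = 17138·63878/gcd = 1094741164/1558 = 702658
lcm(702658, 146072) = 702658·146072/gcd = 102638659376/38 = 2701017352
lcm(2701017352, 12122) = 2701017352·12122/gcd = 32741732340944/418 = 78329503208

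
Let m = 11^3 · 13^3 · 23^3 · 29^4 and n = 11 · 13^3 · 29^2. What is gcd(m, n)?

min exponent per shared prime: 11 · 13^3 · 29^2 = 20324447

20324447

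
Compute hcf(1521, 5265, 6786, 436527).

gcd(1521, 5265): 5265 = 3·1521 + 702; 1521 = 2·702 + 117; 702 = 6·117 + 0 → 117
gcd(117, 6786): 6786 = 58·117 + 0 → 117
gcd(117, 436527): 436527 = 3731·117 + 0 → 117

117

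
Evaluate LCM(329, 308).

14476

gcd first: 329 = 1·308 + 21; 308 = 14·21 + 14; 21 = 1·14 + 7; 14 = 2·7 + 0 → gcd = 7
lcm = 329·308/gcd = 101332/7 = 14476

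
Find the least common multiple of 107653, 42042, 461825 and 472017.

107653 = 7² · 13³; 42042 = 2 · 3 · 7² · 11 · 13; 461825 = 5² · 7² · 13 · 29; 472017 = 3 · 7² · 13² · 19
lcm takes max exponent of each prime: 2 · 3 · 5² · 7² · 11 · 13³ · 19 · 29 = 97872724950

97872724950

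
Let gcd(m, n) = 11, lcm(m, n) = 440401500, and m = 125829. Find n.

m·n = gcd·lcm = 11·440401500 = 4844416500, so n = 4844416500/125829 = 38500.

38500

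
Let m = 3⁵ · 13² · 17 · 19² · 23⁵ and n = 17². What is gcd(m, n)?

min exponent per shared prime: 17 = 17

17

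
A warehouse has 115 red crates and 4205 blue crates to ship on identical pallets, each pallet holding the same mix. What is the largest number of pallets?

115 = 5 · 23
4205 = 5 · 29²
Common: 5 = 5

5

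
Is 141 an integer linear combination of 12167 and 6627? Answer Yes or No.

Yes

gcd(12167, 6627): 12167 = 1·6627 + 5540; 6627 = 1·5540 + 1087; 5540 = 5·1087 + 105; 1087 = 10·105 + 37; 105 = 2·37 + 31; 37 = 1·31 + 6; 31 = 5·6 + 1; 6 = 6·1 + 0 → 1
1 divides 141, so a solution exists.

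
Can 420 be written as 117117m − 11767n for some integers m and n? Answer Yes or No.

Yes

By Bézout, 117117m − 11767n = 420 has integer solutions iff gcd(117117, 11767) | 420.
Euclid: 117117 = 9·11767 + 11214; 11767 = 1·11214 + 553; 11214 = 20·553 + 154; 553 = 3·154 + 91; 154 = 1·91 + 63; 91 = 1·63 + 28; 63 = 2·28 + 7; 28 = 4·7 + 0. gcd = 7; 420 mod 7 = 0. Yes.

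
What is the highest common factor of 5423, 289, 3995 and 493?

17

gcd(5423, 289): 5423 = 18·289 + 221; 289 = 1·221 + 68; 221 = 3·68 + 17; 68 = 4·17 + 0 → 17
gcd(17, 3995): 3995 = 235·17 + 0 → 17
gcd(17, 493): 493 = 29·17 + 0 → 17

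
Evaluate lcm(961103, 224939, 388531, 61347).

602611581

961103 = 11² · 13² · 47; 224939 = 11³ · 13²; 388531 = 11² · 13² · 19; 61347 = 3 · 11² · 13²
lcm takes max exponent of each prime: 3 · 11³ · 13² · 19 · 47 = 602611581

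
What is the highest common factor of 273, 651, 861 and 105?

21

273 = 3 · 7 · 13; 651 = 3 · 7 · 31; 861 = 3 · 7 · 41; 105 = 3 · 5 · 7
gcd takes min exponent of each prime: 3 · 7 = 21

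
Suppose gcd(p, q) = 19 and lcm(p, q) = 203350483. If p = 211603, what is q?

18259

p·q = gcd·lcm = 19·203350483 = 3863659177, so q = 3863659177/211603 = 18259.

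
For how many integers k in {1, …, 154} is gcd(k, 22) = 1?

70

Prime factors of 22: 2, 11. Count integers ≤ 154 divisible by none of them.
By inclusion–exclusion: 154 − ⌊154/2⌋ − ⌊154/11⌋ + ⌊154/22⌋ = 70.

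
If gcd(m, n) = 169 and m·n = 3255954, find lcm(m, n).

For any two positive integers, gcd × lcm equals their product. Hence lcm = 3255954 / 169 = 19266.

19266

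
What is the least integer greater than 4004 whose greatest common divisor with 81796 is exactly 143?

Multiples of 143 above 4004: 143·29, 143·30, … . Need the cofactor coprime to 81796/143 = 572.
Checking s = 29, 30, … the first with gcd(s, 572) = 1 is s = 29, giving 4147.

4147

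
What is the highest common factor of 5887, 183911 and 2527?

7

gcd(5887, 183911): 183911 = 31·5887 + 1414; 5887 = 4·1414 + 231; 1414 = 6·231 + 28; 231 = 8·28 + 7; 28 = 4·7 + 0 → 7
gcd(7, 2527): 2527 = 361·7 + 0 → 7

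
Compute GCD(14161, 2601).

289

14161 = 7² · 17²
2601 = 3² · 17²
Common: 17² = 289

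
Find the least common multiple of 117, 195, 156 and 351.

lcm(117, 195) = 117·195/gcd = 22815/39 = 585
lcm(585, 156) = 585·156/gcd = 91260/39 = 2340
lcm(2340, 351) = 2340·351/gcd = 821340/117 = 7020

7020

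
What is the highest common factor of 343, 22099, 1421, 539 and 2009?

gcd(343, 22099): 22099 = 64·343 + 147; 343 = 2·147 + 49; 147 = 3·49 + 0 → 49
gcd(49, 1421): 1421 = 29·49 + 0 → 49
gcd(49, 539): 539 = 11·49 + 0 → 49
gcd(49, 2009): 2009 = 41·49 + 0 → 49

49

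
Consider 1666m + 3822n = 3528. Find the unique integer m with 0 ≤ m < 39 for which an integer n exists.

9

Euclid: 3822 = 2·1666 + 490; 1666 = 3·490 + 196; 490 = 2·196 + 98; 196 = 2·98 + 0 → gcd = 98; 3528 = 98·36.
Back-substitution yields 1666·(-16) + 3822·(7) = 98, so one solution is m = -16·36 = -576, n = 7·36 = 252.
Solutions in m differ by 3822/98 = 39; the one in [0, 39) is -576 mod 39 = 9.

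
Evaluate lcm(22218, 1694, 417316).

22218 = 2 · 3 · 7 · 23²; 1694 = 2 · 7 · 11²; 417316 = 2² · 17² · 19²
lcm takes max exponent of each prime: 2² · 3 · 7 · 11² · 17² · 19² · 23² = 560951576724

560951576724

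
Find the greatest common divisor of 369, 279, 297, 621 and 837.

9

gcd(369, 279): 369 = 1·279 + 90; 279 = 3·90 + 9; 90 = 10·9 + 0 → 9
gcd(9, 297): 297 = 33·9 + 0 → 9
gcd(9, 621): 621 = 69·9 + 0 → 9
gcd(9, 837): 837 = 93·9 + 0 → 9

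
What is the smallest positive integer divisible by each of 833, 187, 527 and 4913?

82091317

833 = 7² · 17; 187 = 11 · 17; 527 = 17 · 31; 4913 = 17³
lcm takes max exponent of each prime: 7² · 11 · 17³ · 31 = 82091317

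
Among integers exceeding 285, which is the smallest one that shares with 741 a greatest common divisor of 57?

342

gcd(t, 741) = 57 forces 57 | t; write t = 57s. Then gcd(57s, 57·13) = 57·gcd(s, 13), so need gcd(s, 13) = 1.
57s > 285 gives s ≥ 6. The least s ≥ 6 coprime to 13 is 6, so t = 57·6 = 342.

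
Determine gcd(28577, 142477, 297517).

17

28577 = 17 · 41²; 142477 = 17³ · 29; 297517 = 11 · 17 · 37 · 43
gcd takes min exponent of each prime: 17 = 17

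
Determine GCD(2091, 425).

17

2091 = 3 · 17 · 41
425 = 5² · 17
Common: 17 = 17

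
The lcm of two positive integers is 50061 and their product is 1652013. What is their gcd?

33

gcd·lcm = product, so gcd = 1652013/50061 = 33.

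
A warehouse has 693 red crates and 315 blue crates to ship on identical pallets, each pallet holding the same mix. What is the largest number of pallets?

Euclid: 693 = 2·315 + 63; 315 = 5·63 + 0. Last nonzero remainder: 63.

63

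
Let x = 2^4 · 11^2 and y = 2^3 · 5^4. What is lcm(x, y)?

1210000

max exponent per prime: 2^4 · 5^4 · 11^2 = 1210000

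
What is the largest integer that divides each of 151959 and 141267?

Euclid: 151959 = 1·141267 + 10692; 141267 = 13·10692 + 2271; 10692 = 4·2271 + 1608; 2271 = 1·1608 + 663; 1608 = 2·663 + 282; 663 = 2·282 + 99; 282 = 2·99 + 84; 99 = 1·84 + 15; 84 = 5·15 + 9; 15 = 1·9 + 6; 9 = 1·6 + 3; 6 = 2·3 + 0. Last nonzero remainder: 3.

3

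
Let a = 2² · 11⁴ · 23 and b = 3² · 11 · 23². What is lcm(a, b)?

278823204

max exponent per prime: 2² · 3² · 11⁴ · 23² = 278823204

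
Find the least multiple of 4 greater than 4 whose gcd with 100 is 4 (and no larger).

Multiples of 4 above 4: 4·2, 4·3, … . Need the cofactor coprime to 100/4 = 25.
Checking s = 2, 3, … the first with gcd(s, 25) = 1 is s = 2, giving 8.

8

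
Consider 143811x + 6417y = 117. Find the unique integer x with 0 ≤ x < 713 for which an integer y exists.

gcd(143811, 6417) = 9 (Euclid: 143811 = 22·6417 + 2637; 6417 = 2·2637 + 1143; 2637 = 2·1143 + 351; 1143 = 3·351 + 90; 351 = 3·90 + 81; 90 = 1·81 + 9; 81 = 9·9 + 0), and 9 | 117.
Extended Euclid: 143811·(-73) + 6417·(1636) = 9. Scale by 13: x₀ = -949.
General solution x = x₀ + 713t; reducing mod 713 gives x = 477 (and y = -10690).

477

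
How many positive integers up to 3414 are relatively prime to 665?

665 = 5·7·19. Inclusion–exclusion on these primes:
3414 − ⌊3414/5⌋ − ⌊3414/7⌋ − ⌊3414/19⌋ + ⌊3414/35⌋ + ⌊3414/95⌋ + ⌊3414/133⌋ − ⌊3414/665⌋ = 2218

2218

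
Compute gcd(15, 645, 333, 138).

3

15 = 3 · 5; 645 = 3 · 5 · 43; 333 = 3² · 37; 138 = 2 · 3 · 23
gcd takes min exponent of each prime: 3 = 3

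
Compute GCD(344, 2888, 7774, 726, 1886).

2

gcd(344, 2888): 2888 = 8·344 + 136; 344 = 2·136 + 72; 136 = 1·72 + 64; 72 = 1·64 + 8; 64 = 8·8 + 0 → 8
gcd(8, 7774): 7774 = 971·8 + 6; 8 = 1·6 + 2; 6 = 3·2 + 0 → 2
gcd(2, 726): 726 = 363·2 + 0 → 2
gcd(2, 1886): 1886 = 943·2 + 0 → 2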